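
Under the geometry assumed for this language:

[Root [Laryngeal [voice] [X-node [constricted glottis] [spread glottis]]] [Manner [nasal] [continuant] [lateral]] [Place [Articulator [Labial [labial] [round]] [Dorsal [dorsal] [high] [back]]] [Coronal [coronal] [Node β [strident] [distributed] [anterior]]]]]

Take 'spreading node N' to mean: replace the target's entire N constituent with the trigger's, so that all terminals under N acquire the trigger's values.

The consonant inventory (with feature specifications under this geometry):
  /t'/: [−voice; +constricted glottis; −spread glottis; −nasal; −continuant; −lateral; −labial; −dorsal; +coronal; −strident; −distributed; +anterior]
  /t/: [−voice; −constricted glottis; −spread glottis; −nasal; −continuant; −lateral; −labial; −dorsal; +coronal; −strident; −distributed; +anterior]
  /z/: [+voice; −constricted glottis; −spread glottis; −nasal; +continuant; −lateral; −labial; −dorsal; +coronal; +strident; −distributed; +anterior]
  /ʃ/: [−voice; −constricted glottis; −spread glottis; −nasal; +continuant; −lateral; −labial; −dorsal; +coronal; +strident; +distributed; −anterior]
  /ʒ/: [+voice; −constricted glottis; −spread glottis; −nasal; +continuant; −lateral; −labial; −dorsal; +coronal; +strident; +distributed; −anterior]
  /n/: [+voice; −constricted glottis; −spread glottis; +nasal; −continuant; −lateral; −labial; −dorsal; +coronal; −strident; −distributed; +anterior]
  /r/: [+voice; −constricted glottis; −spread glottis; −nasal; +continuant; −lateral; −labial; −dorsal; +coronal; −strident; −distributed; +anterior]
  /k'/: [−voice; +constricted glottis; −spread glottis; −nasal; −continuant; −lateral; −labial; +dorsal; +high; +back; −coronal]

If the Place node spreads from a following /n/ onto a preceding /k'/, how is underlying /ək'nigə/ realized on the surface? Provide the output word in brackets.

[ət'nigə]

Terminals under Place in this geometry: [labial], [round], [dorsal], [high], [back], [coronal], [strident], [distributed], [anterior].
Spreading Place from /n/ onto /k'/ replaces those values with /n/'s: [−labial], [−dorsal], [+coronal], [−strident], [−distributed], [+anterior]. Features outside Place ([voice], [constricted glottis], [spread glottis], …) stay as in /k'/.
The resulting bundle matches /t'/ in the inventory; substituting it for /k'/ gives [ət'nigə].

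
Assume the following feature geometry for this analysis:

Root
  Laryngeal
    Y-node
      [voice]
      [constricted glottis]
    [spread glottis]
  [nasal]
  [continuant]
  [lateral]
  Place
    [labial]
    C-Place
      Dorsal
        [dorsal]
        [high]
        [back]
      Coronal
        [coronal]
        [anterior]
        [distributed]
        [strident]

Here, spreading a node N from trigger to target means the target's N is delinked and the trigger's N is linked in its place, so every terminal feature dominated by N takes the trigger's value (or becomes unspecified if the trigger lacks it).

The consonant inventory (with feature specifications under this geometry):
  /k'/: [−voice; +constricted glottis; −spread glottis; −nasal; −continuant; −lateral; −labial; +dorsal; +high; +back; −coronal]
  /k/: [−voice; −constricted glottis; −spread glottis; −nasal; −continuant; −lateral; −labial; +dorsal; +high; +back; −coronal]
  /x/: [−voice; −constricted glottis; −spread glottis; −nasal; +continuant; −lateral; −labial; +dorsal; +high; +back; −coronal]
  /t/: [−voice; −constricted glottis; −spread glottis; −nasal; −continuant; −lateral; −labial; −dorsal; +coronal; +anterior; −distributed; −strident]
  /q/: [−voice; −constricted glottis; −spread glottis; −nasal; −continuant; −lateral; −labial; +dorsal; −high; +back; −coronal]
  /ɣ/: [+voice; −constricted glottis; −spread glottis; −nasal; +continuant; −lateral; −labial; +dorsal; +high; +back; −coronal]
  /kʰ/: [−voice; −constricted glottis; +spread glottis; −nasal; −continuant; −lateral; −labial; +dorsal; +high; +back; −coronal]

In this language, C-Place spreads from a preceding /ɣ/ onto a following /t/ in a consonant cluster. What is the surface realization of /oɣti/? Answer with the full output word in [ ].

The C-Place node dominates the terminals [dorsal], [high], [back], [coronal], [anterior], [distributed], [strident].
Spreading C-Place from /ɣ/ onto /t/ replaces those values with /ɣ/'s: [+dorsal], [+high], [+back], [−coronal]. Features outside C-Place ([voice], [constricted glottis], [spread glottis], …) stay as in /t/.
The resulting bundle matches /k/ in the inventory; substituting it for /t/ gives [oɣki].

[oɣki]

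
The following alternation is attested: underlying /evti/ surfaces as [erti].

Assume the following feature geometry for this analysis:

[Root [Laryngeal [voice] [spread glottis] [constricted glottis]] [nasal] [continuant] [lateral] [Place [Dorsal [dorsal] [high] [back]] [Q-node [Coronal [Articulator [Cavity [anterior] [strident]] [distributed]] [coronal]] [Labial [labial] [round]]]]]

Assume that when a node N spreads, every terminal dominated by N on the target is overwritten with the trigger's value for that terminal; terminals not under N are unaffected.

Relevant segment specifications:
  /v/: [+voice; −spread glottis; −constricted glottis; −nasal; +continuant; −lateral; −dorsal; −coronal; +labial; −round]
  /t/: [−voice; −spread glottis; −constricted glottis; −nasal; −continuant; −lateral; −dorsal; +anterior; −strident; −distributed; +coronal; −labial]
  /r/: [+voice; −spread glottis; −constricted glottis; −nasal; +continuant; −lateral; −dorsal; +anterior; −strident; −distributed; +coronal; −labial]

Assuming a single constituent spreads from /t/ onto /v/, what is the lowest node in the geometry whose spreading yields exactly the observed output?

Comparing /v/ with its surface form [r], the features that change are [labial], [round], [coronal], [anterior], [distributed], [strident].
These terminals are all dominated by Q-node, and no proper subconstituent of Q-node covers them all; Q-node is their lowest common ancestor.
If Q-node spreads, every terminal under it takes /t/'s value, producing [r] as observed.
[voice], [continuant] stay as in /v/ although /t/ differs there, so no node dominating them spread; among the remaining candidates Q-node is the lowest that derives the output.

Q-node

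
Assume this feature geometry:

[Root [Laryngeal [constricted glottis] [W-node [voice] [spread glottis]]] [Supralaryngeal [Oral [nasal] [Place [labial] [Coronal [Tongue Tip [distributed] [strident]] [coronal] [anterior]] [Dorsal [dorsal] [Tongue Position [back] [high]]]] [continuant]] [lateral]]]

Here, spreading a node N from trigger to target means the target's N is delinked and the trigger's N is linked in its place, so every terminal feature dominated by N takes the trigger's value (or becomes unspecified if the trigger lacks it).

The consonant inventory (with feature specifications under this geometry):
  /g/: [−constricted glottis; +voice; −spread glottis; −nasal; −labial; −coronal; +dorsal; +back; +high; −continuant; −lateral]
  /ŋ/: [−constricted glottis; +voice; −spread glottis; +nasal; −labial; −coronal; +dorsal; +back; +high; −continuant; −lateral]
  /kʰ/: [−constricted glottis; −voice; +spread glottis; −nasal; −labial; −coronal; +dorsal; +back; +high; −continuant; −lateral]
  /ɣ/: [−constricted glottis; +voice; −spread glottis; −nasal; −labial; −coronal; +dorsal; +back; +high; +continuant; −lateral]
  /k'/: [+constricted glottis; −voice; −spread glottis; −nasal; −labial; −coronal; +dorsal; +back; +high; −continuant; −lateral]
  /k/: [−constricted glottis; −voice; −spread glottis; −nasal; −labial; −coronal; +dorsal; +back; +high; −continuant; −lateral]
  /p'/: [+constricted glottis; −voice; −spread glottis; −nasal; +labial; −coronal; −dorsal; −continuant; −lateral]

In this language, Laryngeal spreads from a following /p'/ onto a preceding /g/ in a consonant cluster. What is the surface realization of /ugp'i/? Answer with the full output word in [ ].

Terminals under Laryngeal in this geometry: [constricted glottis], [voice], [spread glottis].
After delinking /g/'s Laryngeal and linking /p'/'s, the affected terminals become [+constricted glottis], [−voice], [−spread glottis]; [nasal], [labial], [coronal], … (outside Laryngeal) are retained from /g/.
This feature bundle is that of [k'], so /ugp'i/ surfaces as [uk'p'i].

[uk'p'i]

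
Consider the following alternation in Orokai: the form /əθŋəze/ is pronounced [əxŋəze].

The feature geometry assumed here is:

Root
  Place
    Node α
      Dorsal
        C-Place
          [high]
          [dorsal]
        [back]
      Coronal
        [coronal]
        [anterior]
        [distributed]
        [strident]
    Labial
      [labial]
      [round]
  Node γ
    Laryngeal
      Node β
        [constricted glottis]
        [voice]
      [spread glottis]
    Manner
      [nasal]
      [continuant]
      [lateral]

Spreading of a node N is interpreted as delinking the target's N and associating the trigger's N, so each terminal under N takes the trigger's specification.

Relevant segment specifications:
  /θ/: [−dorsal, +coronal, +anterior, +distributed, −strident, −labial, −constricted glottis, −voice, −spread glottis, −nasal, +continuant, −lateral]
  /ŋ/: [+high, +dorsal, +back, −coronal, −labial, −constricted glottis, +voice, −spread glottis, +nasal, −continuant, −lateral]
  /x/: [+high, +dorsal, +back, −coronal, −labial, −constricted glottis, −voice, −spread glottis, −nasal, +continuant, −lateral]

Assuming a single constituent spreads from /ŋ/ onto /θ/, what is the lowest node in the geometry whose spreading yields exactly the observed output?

Feature comparison: [coronal], [anterior], [distributed], [strident], [dorsal], [high], [back] differ between /θ/ and [x]; the remaining terminals match.
These terminals are all dominated by Node α, and no proper subconstituent of Node α covers them all; Node α is their lowest common ancestor.
Delinking /θ/'s Node α and associating /ŋ/'s Node α gives precisely the feature bundle of [x].
Features on which the two segments disagree outside Node α, such as [voice], [continuant], are unchanged — nothing dominating them spread, and Node α is the minimal sufficient constituent.

Node α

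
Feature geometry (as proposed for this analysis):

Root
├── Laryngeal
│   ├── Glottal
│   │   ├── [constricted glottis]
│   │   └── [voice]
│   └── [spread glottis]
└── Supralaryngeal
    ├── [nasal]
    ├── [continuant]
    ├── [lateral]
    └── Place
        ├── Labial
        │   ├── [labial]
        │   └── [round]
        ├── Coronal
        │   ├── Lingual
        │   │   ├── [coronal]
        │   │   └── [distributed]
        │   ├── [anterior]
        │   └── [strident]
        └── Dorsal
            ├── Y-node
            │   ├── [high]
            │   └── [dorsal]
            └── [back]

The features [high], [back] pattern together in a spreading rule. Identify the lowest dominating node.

Dorsal

[high] is immediately dominated by Y-node.
[back] is immediately dominated by Dorsal.
Dorsal is the lowest common ancestor — every listed feature sits under it, and no single subconstituent of Dorsal covers them all.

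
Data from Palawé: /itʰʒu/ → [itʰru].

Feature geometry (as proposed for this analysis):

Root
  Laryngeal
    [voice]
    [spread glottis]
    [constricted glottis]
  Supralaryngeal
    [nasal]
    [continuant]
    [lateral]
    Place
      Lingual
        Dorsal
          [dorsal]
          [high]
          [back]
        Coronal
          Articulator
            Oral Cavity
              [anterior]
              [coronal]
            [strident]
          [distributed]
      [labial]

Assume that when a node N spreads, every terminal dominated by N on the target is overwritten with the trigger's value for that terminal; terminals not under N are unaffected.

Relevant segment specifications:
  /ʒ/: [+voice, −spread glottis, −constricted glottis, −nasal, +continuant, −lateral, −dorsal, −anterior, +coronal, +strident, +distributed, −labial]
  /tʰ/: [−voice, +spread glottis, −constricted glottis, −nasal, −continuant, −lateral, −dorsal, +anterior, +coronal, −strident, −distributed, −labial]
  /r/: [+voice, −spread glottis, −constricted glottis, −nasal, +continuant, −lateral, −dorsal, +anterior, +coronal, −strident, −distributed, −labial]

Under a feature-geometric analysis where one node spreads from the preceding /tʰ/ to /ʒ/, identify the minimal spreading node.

The alternation /ʒ/ → [r] changes [anterior], [distributed], [strident] and nothing else.
These terminals are all dominated by Coronal, and no proper subconstituent of Coronal covers them all; Coronal is their lowest common ancestor.
Delinking /ʒ/'s Coronal and associating /tʰ/'s Coronal gives precisely the feature bundle of [r].
[voice], [continuant] stay as in /ʒ/ although /tʰ/ differs there, so no node dominating them spread; among the remaining candidates Coronal is the lowest that derives the output.

Coronal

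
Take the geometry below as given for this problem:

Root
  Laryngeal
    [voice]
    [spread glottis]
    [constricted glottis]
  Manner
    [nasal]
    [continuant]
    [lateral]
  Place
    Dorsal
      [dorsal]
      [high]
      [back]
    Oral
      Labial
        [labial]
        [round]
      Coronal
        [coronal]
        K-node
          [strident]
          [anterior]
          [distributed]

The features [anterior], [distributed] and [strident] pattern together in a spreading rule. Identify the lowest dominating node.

K-node

[anterior]: Root > Place > Oral > Coronal > K-node > [anterior].
[distributed]: Root > Place > Oral > Coronal > K-node > [distributed].
[strident]: Root > Place > Oral > Coronal > K-node > [strident].
The lowest node appearing on every path is K-node; each proper daughter of K-node fails to dominate at least one of the listed features.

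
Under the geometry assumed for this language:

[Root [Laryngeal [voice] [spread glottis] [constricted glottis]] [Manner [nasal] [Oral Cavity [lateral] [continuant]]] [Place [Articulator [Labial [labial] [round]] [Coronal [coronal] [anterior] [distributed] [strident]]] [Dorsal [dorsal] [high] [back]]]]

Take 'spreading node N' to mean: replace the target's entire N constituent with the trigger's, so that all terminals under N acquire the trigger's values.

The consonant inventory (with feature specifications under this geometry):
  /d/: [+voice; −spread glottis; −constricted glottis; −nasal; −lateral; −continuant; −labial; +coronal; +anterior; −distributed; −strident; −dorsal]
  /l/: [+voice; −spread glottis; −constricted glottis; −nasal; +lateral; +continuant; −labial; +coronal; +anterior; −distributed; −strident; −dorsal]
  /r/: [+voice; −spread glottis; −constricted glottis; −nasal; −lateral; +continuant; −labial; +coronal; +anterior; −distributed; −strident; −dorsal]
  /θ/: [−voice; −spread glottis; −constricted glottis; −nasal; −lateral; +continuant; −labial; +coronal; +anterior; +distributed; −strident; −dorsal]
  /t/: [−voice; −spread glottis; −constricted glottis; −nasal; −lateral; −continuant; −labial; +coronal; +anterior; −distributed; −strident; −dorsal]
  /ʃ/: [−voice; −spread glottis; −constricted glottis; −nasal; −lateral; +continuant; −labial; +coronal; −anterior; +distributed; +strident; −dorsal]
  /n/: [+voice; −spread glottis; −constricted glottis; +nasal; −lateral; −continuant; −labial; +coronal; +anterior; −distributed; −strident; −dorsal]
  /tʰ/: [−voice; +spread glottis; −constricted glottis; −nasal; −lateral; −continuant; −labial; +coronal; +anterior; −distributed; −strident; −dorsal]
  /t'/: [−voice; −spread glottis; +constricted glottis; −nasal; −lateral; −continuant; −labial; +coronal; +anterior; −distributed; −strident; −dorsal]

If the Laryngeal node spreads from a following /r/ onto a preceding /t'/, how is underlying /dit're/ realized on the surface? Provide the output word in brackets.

[didre]

Laryngeal immediately or transitively dominates [voice], [spread glottis], [constricted glottis].
The target acquires /r/'s values for everything under Laryngeal — [+voice], [−spread glottis], [−constricted glottis] — while keeping its own [nasal], [lateral], [continuant], ….
This feature bundle is that of [d], so /dit're/ surfaces as [didre].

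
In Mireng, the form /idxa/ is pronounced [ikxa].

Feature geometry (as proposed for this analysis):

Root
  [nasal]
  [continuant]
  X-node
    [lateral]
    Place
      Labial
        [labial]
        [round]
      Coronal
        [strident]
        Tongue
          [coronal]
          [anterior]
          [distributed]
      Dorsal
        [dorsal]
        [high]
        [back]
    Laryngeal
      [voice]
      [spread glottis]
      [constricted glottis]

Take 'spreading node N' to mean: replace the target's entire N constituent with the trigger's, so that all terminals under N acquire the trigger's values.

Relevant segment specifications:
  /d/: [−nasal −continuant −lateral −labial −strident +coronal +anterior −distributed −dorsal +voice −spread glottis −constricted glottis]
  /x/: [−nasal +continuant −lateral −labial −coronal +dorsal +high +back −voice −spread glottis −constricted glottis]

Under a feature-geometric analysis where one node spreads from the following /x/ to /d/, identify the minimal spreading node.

X-node

Comparing /d/ with its surface form [k], the features that change are [voice], [coronal], [anterior], [distributed], [strident], [dorsal], [high], [back].
Tracing each changed feature up the tree, the paths first meet at X-node; any lower node misses at least one of them.
Delinking /d/'s X-node and associating /x/'s X-node gives precisely the feature bundle of [k].
Had Root spread, [continuant] would have taken /x/'s value; it stays as in /d/, confirming the spreading constituent is exactly X-node.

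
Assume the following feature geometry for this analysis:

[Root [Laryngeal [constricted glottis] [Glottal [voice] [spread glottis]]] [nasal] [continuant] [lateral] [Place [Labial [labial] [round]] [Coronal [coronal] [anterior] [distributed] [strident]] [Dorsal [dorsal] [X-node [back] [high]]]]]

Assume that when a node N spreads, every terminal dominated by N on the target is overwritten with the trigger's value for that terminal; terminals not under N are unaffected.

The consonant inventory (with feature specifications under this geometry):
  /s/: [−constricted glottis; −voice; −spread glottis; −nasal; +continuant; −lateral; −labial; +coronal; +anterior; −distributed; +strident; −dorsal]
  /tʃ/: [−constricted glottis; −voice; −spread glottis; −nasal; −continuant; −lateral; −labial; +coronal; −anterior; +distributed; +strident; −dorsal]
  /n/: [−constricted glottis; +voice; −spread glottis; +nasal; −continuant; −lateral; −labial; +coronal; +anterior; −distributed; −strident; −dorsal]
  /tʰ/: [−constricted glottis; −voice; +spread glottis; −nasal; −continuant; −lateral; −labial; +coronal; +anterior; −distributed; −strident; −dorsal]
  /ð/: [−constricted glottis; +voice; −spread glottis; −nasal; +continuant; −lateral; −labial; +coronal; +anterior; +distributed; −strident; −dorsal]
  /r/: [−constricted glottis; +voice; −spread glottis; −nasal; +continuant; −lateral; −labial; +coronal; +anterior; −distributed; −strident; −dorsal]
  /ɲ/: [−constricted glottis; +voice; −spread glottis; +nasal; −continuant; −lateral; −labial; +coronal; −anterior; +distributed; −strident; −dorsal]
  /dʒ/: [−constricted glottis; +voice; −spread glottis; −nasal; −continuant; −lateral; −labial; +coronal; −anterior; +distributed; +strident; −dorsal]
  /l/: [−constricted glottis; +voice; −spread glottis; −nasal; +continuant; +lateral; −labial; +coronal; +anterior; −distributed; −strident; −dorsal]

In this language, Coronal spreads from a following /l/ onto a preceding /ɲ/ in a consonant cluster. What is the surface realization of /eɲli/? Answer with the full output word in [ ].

Terminals under Coronal in this geometry: [coronal], [anterior], [distributed], [strident].
After delinking /ɲ/'s Coronal and linking /l/'s, the affected terminals become [+coronal], [+anterior], [−distributed], [−strident]; [constricted glottis], [voice], [spread glottis], … (outside Coronal) are retained from /ɲ/.
Among the inventory, only /n/ has exactly this specification, giving the surface form [enli].

[enli]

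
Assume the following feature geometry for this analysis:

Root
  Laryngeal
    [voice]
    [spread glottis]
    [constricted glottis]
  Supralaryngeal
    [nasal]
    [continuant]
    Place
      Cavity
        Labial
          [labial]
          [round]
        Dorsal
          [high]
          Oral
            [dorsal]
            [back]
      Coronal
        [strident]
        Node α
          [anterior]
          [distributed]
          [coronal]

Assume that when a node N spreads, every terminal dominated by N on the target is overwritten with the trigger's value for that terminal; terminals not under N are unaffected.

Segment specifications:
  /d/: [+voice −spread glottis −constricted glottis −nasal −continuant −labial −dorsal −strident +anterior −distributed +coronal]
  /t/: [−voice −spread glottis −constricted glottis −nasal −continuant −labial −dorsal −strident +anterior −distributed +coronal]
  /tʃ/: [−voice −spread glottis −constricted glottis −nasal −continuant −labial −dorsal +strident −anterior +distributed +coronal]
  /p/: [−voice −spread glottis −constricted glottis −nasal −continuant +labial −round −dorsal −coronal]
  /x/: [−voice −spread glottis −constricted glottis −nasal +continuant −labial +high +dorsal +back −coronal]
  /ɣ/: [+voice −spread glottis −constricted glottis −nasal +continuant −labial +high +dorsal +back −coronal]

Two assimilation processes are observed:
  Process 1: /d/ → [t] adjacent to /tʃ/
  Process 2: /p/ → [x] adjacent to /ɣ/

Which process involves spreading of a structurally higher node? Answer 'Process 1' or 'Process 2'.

In Process 1, [voice] changes, so the minimal spreading node is [voice] at depth 2.
In Process 2, [continuant], [labial], [round], [dorsal], [high], [back] change, so the minimal spreading node is Supralaryngeal at depth 1.
Supralaryngeal (depth 1) sits above [voice] (depth 2), making Process 2 the one with the higher spreading node.

Process 2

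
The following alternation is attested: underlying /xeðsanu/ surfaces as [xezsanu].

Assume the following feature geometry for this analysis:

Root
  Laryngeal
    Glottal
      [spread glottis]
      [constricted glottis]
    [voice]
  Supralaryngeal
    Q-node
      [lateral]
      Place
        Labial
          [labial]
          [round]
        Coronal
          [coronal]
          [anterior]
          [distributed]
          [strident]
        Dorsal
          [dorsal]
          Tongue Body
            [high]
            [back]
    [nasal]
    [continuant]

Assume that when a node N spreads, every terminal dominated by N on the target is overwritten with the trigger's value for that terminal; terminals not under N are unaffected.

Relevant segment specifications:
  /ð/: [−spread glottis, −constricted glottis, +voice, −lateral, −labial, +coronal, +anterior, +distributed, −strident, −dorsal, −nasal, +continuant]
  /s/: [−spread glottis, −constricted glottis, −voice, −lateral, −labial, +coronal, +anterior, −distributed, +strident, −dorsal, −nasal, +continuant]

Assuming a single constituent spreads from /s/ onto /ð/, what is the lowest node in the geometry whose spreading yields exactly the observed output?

Coronal

The alternation /ð/ → [z] changes [distributed], [strident] and nothing else.
In this geometry the lowest node dominating all of them is Coronal: every daughter of Coronal dominates only a proper subset, so no lower node suffices.
If Coronal spreads, every terminal under it takes /s/'s value, producing [z] as observed.
[voice] stays as in /ð/ although /s/ differs there, so no node dominating it spread; among the remaining candidates Coronal is the lowest that derives the output.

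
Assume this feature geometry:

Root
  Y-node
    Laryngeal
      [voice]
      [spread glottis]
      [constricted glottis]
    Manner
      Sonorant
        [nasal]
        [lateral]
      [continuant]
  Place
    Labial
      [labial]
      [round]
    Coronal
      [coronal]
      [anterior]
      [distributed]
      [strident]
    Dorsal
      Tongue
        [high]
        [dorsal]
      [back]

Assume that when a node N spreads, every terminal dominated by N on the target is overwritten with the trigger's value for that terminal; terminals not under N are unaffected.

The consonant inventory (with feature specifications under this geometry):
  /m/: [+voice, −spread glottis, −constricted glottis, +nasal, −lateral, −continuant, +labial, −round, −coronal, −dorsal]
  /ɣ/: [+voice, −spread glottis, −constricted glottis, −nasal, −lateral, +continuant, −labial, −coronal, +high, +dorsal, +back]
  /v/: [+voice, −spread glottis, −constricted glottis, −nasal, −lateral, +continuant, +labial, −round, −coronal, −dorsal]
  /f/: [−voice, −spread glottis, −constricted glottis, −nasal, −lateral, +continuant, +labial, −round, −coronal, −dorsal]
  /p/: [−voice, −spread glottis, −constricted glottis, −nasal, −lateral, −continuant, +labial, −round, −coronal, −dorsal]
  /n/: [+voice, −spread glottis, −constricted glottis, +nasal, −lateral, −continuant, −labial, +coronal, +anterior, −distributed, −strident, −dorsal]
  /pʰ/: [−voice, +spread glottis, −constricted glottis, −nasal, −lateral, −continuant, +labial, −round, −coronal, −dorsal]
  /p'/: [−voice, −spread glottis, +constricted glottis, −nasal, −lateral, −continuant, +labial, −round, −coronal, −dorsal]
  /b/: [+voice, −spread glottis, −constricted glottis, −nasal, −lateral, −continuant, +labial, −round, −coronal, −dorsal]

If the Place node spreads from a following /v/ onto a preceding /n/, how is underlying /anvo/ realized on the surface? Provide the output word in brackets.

Place immediately or transitively dominates [labial], [round], [coronal], [anterior], [distributed], [strident], [high], [dorsal], [back].
After delinking /n/'s Place and linking /v/'s, the affected terminals become [+labial], [−round], [−coronal], [−dorsal]; [voice], [spread glottis], [constricted glottis], … (outside Place) are retained from /n/.
This feature bundle is that of [m], so /anvo/ surfaces as [amvo].

[amvo]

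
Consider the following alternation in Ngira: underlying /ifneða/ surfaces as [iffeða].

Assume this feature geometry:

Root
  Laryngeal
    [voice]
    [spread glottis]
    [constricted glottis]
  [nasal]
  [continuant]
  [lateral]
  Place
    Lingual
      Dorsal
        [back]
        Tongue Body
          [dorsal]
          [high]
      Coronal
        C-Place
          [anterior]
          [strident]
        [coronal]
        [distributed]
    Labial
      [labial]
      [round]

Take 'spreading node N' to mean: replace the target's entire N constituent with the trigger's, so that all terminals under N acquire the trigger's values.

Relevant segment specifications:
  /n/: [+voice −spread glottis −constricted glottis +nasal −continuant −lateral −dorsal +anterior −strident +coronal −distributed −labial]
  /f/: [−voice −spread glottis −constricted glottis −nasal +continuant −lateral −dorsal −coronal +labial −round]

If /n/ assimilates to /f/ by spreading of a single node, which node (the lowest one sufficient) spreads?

Root

Comparing /n/ with its surface form [f], the features that change are [voice], [nasal], [continuant], [labial], [round], [coronal], [anterior], [distributed], [strident].
The smallest constituent containing every changed terminal is Root — each of its daughters lacks at least one of the affected features.
Delinking /n/'s Root and associating /f/'s Root gives precisely the feature bundle of [f].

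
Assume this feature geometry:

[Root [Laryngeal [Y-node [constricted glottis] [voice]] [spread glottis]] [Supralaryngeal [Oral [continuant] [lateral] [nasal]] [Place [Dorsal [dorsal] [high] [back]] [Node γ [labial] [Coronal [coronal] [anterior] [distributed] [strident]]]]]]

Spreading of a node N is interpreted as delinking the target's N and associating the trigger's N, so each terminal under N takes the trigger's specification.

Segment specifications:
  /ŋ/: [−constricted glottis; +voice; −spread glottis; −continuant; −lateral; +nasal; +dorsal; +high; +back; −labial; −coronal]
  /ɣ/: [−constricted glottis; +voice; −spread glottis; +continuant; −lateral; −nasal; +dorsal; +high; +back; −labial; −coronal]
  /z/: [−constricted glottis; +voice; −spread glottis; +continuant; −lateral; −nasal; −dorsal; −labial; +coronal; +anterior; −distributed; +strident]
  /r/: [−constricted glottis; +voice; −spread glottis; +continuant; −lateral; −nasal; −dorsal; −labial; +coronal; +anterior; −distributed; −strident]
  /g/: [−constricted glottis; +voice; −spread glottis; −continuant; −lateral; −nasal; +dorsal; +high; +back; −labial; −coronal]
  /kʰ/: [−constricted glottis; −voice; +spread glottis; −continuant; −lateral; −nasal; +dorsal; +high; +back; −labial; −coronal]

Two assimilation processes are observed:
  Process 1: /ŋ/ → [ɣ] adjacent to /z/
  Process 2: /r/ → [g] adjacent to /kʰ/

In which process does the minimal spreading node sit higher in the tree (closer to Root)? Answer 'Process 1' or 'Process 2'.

Process 1 alters [nasal], [continuant]; the lowest common ancestor is Oral (depth 2 from Root).
Process 2: the features that change are [continuant], [coronal], [anterior], [distributed], [strident], [dorsal], [high], [back]; the minimal node is Supralaryngeal (depth 1).
Supralaryngeal is closer to Root than Oral, so Process 2 spreads the higher node.

Process 2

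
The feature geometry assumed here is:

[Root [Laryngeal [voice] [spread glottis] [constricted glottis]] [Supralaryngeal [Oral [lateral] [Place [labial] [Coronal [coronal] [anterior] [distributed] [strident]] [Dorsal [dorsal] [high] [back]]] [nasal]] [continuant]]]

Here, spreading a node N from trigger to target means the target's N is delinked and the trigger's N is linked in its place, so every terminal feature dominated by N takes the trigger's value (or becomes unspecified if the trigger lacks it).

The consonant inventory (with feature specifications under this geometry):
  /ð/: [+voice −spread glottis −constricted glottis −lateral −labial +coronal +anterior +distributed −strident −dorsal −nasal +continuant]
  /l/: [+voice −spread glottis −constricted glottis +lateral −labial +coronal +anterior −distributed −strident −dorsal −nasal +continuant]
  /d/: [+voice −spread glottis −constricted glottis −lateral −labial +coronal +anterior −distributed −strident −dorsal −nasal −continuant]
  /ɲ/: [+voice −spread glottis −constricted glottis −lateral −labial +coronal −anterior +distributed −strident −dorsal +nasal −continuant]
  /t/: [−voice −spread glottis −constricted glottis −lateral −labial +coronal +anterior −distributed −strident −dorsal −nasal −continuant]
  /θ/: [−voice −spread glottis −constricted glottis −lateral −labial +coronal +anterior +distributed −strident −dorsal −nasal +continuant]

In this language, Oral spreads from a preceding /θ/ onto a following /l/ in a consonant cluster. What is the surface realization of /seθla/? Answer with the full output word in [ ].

[seθða]

Oral immediately or transitively dominates [lateral], [labial], [coronal], [anterior], [distributed], [strident], [dorsal], [high], [back], [nasal].
The target acquires /θ/'s values for everything under Oral — [−lateral], [−labial], [+coronal], [+anterior], [+distributed], [−strident], [−dorsal], [−nasal] — while keeping its own [voice], [spread glottis], [constricted glottis], ….
Among the inventory, only /ð/ has exactly this specification, giving the surface form [seθða].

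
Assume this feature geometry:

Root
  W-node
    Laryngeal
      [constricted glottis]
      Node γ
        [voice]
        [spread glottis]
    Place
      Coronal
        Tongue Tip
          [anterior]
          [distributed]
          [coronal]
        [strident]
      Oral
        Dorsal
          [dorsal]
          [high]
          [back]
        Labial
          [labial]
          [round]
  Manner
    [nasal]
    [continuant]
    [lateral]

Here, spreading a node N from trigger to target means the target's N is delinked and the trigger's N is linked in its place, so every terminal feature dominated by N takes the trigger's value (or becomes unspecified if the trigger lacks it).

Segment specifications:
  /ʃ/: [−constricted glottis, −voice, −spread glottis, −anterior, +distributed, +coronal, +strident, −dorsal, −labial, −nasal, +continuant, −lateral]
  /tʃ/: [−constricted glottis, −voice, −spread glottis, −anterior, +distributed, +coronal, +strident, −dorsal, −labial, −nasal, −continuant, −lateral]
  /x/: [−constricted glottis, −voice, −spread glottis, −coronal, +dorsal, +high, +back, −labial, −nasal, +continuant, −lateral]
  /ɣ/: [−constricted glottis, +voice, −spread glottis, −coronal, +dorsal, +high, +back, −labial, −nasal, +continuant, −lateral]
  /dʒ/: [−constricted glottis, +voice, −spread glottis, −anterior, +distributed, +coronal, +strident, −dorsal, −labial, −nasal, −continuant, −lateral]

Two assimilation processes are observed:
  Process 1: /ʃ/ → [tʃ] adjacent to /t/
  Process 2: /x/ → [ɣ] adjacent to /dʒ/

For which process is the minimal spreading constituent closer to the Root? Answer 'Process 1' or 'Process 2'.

Process 1 alters [continuant]; the lowest dominating node is [continuant] (depth 2 from Root).
In Process 2, [voice] changes, so the minimal spreading node is [voice] at depth 4.
Depth 2 < depth 4; Process 1 involves the structurally higher constituent [continuant].

Process 1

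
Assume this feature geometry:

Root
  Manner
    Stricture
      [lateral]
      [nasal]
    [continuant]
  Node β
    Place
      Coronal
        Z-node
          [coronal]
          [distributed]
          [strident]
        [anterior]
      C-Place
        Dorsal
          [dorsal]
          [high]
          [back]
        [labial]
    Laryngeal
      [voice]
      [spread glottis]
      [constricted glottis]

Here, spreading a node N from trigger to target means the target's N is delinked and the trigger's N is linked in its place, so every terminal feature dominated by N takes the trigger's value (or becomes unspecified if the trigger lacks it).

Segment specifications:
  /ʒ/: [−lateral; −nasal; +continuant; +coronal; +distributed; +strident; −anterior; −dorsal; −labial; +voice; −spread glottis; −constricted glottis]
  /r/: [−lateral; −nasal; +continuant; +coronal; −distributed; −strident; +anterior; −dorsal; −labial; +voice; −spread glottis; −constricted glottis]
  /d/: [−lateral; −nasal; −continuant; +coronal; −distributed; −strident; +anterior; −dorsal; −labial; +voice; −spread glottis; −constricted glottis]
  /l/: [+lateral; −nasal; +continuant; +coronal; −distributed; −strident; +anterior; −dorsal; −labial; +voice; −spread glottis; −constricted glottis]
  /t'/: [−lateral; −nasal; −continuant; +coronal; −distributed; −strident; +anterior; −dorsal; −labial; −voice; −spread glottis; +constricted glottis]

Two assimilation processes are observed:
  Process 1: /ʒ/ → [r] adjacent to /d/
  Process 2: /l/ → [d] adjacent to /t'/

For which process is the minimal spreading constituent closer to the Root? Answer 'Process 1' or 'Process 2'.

Process 1 alters [anterior], [distributed], [strident]; the lowest common ancestor is Coronal (depth 3 from Root).
Process 2: the features that change are [continuant], [lateral]; the minimal node is Manner (depth 1).
Depth 1 < depth 3; Process 2 involves the structurally higher constituent Manner.

Process 2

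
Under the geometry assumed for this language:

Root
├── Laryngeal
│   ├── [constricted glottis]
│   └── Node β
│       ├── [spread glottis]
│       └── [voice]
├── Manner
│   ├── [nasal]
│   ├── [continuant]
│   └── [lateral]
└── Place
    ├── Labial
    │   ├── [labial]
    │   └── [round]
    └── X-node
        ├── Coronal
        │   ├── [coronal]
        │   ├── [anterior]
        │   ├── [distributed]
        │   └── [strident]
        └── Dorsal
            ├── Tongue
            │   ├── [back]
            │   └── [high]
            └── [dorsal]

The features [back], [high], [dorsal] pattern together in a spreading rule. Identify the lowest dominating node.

[back]: Root → Place → X-node → Dorsal → Tongue → [back].
[high]: Root → Place → X-node → Dorsal → Tongue → [high].
[dorsal]: Root → Place → X-node → Dorsal → [dorsal].
Dorsal is the lowest common ancestor — every listed feature sits under it, and no single subconstituent of Dorsal covers them all.

Dorsal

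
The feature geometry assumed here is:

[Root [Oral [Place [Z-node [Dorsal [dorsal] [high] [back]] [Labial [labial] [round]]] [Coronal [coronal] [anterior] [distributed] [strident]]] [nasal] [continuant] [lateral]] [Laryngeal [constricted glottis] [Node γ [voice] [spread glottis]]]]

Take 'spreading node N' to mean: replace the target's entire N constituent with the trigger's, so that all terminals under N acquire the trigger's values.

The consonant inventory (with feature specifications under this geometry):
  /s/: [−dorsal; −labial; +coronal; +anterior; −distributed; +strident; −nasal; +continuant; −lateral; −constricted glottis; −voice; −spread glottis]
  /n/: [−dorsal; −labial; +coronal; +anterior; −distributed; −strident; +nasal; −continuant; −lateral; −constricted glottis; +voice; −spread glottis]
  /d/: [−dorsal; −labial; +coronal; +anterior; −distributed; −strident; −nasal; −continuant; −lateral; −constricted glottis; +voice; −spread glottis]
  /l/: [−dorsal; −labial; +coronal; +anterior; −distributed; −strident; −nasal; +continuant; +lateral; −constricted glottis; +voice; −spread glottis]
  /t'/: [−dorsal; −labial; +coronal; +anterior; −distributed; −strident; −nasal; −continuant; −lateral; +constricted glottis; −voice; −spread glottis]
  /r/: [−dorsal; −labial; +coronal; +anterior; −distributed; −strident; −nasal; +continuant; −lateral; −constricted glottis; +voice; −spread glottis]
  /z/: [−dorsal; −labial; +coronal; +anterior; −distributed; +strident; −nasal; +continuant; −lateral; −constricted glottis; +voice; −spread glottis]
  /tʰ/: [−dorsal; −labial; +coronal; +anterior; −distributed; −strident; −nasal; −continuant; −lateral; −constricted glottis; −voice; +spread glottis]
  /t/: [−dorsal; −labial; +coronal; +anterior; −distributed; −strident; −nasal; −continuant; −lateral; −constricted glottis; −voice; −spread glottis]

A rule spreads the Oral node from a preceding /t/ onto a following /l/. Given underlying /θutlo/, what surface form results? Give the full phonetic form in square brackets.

Oral immediately or transitively dominates [dorsal], [high], [back], [labial], [round], [coronal], [anterior], [distributed], [strident], [nasal], [continuant], [lateral].
The target acquires /t/'s values for everything under Oral — [−dorsal], [−labial], [+coronal], [+anterior], [−distributed], [−strident], [−nasal], [−continuant], [−lateral] — while keeping its own [constricted glottis], [voice], [spread glottis].
Among the inventory, only /d/ has exactly this specification, giving the surface form [θutdo].

[θutdo]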